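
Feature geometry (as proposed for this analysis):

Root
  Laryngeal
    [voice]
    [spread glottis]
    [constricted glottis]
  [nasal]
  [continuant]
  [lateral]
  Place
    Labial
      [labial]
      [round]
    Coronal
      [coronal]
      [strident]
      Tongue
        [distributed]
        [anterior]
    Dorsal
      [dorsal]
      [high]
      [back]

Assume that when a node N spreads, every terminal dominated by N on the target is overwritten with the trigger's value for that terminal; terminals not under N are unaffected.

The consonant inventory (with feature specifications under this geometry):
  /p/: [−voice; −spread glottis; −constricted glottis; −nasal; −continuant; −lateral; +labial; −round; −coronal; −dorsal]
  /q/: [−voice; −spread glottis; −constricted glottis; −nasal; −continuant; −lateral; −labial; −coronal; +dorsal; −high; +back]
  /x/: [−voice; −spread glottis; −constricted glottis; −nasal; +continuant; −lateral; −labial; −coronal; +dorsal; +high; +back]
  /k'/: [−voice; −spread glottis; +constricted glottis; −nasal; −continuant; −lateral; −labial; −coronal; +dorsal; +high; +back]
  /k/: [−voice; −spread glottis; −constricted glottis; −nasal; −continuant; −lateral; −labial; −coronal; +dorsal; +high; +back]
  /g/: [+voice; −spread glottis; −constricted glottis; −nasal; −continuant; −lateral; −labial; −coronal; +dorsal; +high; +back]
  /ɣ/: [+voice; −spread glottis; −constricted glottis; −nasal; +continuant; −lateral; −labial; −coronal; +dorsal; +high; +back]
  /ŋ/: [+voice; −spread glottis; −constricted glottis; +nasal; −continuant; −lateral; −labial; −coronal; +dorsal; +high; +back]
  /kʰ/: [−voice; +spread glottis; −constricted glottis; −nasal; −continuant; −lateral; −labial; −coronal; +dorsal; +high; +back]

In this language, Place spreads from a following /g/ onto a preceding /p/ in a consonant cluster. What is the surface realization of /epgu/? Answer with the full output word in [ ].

[ekgu]

Place immediately or transitively dominates [labial], [round], [coronal], [strident], [distributed], [anterior], [dorsal], [high], [back].
The target acquires /g/'s values for everything under Place — [−labial], [−coronal], [+dorsal], [+high], [+back] — while keeping its own [voice], [spread glottis], [constricted glottis], ….
Among the inventory, only /k/ has exactly this specification, giving the surface form [ekgu].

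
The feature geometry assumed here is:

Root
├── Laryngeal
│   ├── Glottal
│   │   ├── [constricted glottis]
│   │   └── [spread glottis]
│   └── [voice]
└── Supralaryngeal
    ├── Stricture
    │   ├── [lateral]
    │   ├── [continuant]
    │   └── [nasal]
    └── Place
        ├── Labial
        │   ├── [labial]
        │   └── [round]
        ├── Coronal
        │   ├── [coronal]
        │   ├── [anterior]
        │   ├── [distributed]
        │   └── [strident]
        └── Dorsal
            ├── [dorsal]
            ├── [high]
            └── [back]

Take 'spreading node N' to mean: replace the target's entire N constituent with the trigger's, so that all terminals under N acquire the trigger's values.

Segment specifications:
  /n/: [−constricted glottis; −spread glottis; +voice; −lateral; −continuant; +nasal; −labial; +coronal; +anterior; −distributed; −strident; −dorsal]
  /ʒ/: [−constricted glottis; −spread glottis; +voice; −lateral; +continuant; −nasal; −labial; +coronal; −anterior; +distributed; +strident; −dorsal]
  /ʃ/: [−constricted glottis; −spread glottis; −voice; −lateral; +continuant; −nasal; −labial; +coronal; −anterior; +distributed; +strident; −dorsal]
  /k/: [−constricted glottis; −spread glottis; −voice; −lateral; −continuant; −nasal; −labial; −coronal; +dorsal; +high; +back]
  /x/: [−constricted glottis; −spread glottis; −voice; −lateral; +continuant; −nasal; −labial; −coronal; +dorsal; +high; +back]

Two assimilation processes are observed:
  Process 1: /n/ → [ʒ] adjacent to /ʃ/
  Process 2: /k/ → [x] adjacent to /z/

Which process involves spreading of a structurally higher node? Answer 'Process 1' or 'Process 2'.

Process 1 alters [nasal], [continuant], [anterior], [distributed], [strident]; the lowest common ancestor is Supralaryngeal (depth 1 from Root).
In Process 2, [continuant] changes, so the minimal spreading node is [continuant] at depth 3.
Depth 1 < depth 3; Process 1 involves the structurally higher constituent Supralaryngeal.

Process 1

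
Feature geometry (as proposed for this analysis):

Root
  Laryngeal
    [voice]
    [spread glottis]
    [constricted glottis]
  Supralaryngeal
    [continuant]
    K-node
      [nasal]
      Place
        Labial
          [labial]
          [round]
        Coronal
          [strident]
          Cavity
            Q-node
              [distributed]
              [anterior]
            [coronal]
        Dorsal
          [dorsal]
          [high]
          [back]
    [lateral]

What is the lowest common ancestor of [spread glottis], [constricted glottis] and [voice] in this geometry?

Laryngeal

[spread glottis]: Root → Laryngeal → [spread glottis].
[constricted glottis]: Root → Laryngeal → [constricted glottis].
[voice]: Root → Laryngeal → [voice].
These paths first converge at Laryngeal; no daughter of Laryngeal dominates all 3 features, so Laryngeal is the minimal constituent.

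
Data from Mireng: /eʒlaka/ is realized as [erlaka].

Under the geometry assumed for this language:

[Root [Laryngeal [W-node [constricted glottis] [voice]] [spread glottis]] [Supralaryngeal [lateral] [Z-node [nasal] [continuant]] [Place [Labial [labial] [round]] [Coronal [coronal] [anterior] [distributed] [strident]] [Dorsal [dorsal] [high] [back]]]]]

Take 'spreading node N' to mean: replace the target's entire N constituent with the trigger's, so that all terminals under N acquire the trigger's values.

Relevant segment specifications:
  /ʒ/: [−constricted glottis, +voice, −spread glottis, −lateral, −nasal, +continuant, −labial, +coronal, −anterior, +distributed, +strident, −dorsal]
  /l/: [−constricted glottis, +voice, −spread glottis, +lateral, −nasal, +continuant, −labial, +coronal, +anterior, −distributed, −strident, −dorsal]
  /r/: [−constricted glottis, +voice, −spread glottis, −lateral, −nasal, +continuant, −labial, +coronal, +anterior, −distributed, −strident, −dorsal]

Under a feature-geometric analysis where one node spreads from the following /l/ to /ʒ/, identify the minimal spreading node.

Coronal

Feature comparison: [anterior], [distributed], [strident] differ between /ʒ/ and [r]; the remaining terminals match.
These terminals are all dominated by Coronal, and no proper subconstituent of Coronal covers them all; Coronal is their lowest common ancestor.
Spreading Coronal from /l/ overwrites each of those terminals with /l/'s values, yielding exactly [r].
[lateral], a feature on which the two segments disagree outside Coronal, is unchanged — nothing dominating it spread, and Coronal is the minimal sufficient constituent.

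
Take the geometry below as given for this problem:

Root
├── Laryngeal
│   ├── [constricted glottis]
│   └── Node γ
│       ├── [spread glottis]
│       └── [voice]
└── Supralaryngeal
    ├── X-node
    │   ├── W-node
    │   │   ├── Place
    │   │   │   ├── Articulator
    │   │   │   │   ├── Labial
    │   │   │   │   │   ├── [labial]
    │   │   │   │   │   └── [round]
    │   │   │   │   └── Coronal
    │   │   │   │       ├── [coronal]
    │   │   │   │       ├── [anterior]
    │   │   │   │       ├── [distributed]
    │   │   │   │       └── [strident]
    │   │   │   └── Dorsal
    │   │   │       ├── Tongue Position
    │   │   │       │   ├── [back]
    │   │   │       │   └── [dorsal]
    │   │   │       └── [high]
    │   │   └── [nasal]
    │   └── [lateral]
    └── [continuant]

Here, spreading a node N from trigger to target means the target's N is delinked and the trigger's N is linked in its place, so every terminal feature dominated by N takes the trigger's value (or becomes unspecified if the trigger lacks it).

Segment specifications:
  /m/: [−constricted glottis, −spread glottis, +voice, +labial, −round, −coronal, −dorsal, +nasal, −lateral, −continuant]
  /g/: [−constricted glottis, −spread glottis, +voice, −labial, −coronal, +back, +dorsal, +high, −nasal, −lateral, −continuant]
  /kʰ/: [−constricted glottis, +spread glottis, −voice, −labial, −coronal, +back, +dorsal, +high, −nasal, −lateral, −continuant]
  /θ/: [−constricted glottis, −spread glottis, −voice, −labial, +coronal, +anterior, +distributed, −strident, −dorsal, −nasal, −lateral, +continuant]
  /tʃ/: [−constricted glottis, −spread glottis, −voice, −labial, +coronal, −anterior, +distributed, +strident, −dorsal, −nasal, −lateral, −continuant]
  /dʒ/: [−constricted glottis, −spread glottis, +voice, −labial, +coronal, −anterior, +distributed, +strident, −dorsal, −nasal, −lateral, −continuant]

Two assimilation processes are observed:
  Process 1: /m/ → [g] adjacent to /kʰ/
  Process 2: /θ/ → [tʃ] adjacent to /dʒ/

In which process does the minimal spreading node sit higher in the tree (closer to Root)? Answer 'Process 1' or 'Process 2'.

Process 1 alters [nasal], [labial], [round], [dorsal], [high], [back]; the lowest common ancestor is W-node (depth 3 from Root).
Process 2 alters [continuant], [anterior], [strident]; the lowest common ancestor is Supralaryngeal (depth 1 from Root).
Supralaryngeal (depth 1) sits above W-node (depth 3), making Process 2 the one with the higher spreading node.

Process 2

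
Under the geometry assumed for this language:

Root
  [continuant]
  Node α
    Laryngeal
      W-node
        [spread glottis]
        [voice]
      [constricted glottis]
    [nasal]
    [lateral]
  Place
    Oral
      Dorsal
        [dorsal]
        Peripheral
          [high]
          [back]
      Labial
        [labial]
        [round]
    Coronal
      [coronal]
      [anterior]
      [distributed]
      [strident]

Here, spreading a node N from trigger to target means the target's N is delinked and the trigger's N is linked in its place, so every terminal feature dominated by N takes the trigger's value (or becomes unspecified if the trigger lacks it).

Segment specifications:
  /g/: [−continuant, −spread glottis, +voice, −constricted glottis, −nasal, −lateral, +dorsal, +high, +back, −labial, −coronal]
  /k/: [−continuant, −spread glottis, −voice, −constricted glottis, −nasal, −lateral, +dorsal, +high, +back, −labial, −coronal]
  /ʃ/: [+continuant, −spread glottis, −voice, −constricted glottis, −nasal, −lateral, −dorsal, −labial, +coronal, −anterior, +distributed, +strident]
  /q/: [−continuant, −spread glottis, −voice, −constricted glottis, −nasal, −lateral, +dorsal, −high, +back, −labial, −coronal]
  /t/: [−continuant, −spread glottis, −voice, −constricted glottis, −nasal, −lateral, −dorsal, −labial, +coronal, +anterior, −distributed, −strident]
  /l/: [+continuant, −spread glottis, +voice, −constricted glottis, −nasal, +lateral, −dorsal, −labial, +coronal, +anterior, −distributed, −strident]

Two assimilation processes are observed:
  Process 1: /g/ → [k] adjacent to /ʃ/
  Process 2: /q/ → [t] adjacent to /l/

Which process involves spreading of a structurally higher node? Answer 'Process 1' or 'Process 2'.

Process 1 alters [voice]; the lowest dominating node is [voice] (depth 4 from Root).
In Process 2, [coronal], [anterior], [distributed], [strident], [dorsal], [high], [back] change, so the minimal spreading node is Place at depth 1.
Place is closer to Root than [voice], so Process 2 spreads the higher node.

Process 2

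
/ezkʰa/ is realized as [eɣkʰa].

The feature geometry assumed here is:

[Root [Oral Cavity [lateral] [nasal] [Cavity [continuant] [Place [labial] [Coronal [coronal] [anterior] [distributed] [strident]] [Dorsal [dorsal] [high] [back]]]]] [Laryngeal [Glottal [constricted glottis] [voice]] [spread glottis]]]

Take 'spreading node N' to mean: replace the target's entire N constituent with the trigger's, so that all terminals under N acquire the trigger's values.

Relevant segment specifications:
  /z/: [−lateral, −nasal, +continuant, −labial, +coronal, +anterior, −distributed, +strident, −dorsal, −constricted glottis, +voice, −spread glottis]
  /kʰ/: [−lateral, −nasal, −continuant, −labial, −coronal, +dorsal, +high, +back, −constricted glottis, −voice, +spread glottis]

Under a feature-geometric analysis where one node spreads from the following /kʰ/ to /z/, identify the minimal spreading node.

Place

/z/ and [ɣ] differ in [coronal], [anterior], [distributed], [strident], [dorsal], [high], [back]; every other specified feature is identical.
Tracing each changed feature up the tree, the paths first meet at Place; any lower node misses at least one of them.
If Place spreads, every terminal under it takes /kʰ/'s value, producing [ɣ] as observed.
Since [continuant] is preserved even though /kʰ/ disagrees there, no node above Place spread.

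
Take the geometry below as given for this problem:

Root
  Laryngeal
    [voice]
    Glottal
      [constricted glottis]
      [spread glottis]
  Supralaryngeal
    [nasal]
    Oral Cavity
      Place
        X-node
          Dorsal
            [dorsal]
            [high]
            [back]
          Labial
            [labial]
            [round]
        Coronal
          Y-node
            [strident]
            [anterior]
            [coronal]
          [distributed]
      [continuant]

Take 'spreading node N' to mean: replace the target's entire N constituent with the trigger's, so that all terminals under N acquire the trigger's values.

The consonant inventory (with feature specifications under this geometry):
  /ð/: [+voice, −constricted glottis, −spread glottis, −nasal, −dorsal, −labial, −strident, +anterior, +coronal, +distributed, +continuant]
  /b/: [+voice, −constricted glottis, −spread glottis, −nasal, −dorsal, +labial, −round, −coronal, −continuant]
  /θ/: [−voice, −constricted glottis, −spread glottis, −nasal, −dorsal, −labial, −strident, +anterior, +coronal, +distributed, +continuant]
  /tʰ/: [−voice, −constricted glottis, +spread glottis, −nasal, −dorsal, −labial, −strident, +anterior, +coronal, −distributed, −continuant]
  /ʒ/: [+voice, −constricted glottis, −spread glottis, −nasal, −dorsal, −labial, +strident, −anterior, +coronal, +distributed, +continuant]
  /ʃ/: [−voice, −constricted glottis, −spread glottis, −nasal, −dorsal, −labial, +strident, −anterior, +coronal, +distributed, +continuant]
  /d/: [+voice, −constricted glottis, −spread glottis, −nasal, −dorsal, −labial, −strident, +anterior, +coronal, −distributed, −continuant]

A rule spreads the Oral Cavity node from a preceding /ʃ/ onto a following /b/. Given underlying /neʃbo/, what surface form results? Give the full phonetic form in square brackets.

Terminals under Oral Cavity in this geometry: [dorsal], [high], [back], [labial], [round], [strident], [anterior], [coronal], [distributed], [continuant].
Spreading Oral Cavity from /ʃ/ onto /b/ replaces those values with /ʃ/'s: [−dorsal], [−labial], [+strident], [−anterior], [+coronal], [+distributed], [+continuant]. Features outside Oral Cavity ([voice], [constricted glottis], [spread glottis], …) stay as in /b/.
This feature bundle is that of [ʒ], so /neʃbo/ surfaces as [neʃʒo].

[neʃʒo]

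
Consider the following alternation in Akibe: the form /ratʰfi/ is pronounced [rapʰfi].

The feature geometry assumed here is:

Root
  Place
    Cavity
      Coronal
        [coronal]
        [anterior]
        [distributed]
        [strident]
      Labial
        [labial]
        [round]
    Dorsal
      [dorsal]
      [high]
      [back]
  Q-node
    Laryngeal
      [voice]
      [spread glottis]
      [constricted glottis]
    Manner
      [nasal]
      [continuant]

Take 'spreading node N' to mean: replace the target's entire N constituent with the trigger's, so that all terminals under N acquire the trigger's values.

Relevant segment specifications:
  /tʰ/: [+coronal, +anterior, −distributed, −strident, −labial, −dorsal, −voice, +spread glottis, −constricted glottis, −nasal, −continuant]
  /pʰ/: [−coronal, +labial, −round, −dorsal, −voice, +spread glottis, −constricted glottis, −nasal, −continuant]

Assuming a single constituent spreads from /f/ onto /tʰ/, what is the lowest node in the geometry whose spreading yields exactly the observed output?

Feature comparison: [labial], [round], [coronal], [anterior], [distributed], [strident] differ between /tʰ/ and [pʰ]; the remaining terminals match.
These terminals are all dominated by Cavity, and no proper subconstituent of Cavity covers them all; Cavity is their lowest common ancestor.
If Cavity spreads, every terminal under it takes /f/'s value, producing [pʰ] as observed.
Features on which the two segments disagree outside Cavity, such as [spread glottis], [continuant], are unchanged — nothing dominating them spread, and Cavity is the minimal sufficient constituent.

Cavity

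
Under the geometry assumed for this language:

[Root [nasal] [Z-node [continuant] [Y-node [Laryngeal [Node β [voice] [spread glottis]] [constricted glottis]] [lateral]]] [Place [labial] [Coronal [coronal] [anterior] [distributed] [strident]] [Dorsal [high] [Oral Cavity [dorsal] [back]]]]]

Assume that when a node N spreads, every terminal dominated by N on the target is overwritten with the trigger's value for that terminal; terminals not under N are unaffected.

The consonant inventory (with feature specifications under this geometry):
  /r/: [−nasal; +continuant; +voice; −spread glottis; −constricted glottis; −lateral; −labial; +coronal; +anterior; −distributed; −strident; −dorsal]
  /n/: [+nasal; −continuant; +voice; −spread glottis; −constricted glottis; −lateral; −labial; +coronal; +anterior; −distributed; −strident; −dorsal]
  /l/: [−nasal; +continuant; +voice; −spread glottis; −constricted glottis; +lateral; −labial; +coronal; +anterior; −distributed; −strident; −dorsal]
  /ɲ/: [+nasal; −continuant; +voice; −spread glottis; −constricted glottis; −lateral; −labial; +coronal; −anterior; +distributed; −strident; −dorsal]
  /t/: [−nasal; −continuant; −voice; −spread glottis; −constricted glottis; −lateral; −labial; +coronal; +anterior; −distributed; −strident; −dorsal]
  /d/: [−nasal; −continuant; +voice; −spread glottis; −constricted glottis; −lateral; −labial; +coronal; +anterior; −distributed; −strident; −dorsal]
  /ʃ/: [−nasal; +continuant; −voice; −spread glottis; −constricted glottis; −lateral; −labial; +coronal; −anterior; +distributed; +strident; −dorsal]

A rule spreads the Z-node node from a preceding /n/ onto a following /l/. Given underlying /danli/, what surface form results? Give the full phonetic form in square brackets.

The Z-node node dominates the terminals [continuant], [voice], [spread glottis], [constricted glottis], [lateral].
After delinking /l/'s Z-node and linking /n/'s, the affected terminals become [−continuant], [+voice], [−spread glottis], [−constricted glottis], [−lateral]; [nasal], [labial], [coronal], … (outside Z-node) are retained from /l/.
Among the inventory, only /d/ has exactly this specification, giving the surface form [dandi].

[dandi]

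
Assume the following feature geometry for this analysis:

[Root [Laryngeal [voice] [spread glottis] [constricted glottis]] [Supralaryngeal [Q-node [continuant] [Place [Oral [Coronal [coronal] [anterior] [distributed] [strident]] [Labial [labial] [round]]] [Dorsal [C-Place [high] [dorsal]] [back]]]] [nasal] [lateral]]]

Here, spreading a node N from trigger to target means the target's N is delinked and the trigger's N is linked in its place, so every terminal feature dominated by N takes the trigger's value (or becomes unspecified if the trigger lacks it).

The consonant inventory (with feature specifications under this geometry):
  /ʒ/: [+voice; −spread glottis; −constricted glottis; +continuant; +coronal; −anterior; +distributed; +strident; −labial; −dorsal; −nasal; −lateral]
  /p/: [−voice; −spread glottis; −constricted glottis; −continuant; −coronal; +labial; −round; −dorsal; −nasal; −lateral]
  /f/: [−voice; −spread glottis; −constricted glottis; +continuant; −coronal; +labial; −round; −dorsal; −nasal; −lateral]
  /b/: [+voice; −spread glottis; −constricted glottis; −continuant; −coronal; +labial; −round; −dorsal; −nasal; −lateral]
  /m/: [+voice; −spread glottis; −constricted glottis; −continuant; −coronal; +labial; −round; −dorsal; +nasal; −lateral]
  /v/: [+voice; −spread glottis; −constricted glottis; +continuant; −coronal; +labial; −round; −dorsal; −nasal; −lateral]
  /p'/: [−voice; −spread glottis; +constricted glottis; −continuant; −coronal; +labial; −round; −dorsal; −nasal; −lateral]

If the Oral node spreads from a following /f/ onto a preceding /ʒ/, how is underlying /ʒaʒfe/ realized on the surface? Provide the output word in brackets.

[ʒavfe]

Oral immediately or transitively dominates [coronal], [anterior], [distributed], [strident], [labial], [round].
Spreading Oral from /f/ onto /ʒ/ replaces those values with /f/'s: [−coronal], [+labial], [−round]. Features outside Oral ([voice], [spread glottis], [constricted glottis], …) stay as in /ʒ/.
This feature bundle is that of [v], so /ʒaʒfe/ surfaces as [ʒavfe].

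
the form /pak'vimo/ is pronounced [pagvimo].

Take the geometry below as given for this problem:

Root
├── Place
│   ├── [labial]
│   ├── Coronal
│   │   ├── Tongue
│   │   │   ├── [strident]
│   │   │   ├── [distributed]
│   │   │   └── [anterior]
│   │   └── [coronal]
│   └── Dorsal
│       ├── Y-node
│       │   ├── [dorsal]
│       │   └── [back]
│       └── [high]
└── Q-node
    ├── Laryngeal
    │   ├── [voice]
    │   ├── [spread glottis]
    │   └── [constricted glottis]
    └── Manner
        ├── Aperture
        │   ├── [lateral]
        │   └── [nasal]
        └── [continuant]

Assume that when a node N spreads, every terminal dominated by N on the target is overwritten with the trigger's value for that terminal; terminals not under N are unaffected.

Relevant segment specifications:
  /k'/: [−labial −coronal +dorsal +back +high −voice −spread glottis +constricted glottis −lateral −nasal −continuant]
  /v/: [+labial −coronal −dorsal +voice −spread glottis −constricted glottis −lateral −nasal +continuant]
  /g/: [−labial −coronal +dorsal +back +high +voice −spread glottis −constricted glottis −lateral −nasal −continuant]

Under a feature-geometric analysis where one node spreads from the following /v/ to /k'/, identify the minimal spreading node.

The alternation /k'/ → [g] changes [voice], [constricted glottis] and nothing else.
The smallest constituent containing every changed terminal is Laryngeal — each of its daughters lacks at least one of the affected features.
Delinking /k'/'s Laryngeal and associating /v/'s Laryngeal gives precisely the feature bundle of [g].
Had Q-node or a higher node spread, [continuant] would have taken /v/'s value; it stays as in /k'/, confirming the spreading constituent is exactly Laryngeal.

Laryngeal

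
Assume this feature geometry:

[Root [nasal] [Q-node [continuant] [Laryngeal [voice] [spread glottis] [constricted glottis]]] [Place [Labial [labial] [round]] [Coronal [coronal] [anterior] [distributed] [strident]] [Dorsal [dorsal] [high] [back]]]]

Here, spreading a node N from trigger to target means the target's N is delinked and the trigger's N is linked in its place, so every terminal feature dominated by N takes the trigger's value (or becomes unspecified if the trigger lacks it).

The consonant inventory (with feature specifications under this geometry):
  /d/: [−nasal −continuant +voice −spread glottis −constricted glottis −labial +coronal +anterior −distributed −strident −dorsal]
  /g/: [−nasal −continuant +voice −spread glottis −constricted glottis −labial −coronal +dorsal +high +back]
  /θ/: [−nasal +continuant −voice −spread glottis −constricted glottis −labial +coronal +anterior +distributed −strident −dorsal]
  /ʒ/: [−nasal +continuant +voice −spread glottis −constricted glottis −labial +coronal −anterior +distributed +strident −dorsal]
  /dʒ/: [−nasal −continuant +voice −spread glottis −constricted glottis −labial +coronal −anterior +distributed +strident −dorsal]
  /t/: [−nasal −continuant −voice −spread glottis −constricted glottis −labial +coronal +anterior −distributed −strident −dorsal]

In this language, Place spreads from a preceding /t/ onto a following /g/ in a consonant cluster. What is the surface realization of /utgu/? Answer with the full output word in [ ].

Terminals under Place in this geometry: [labial], [round], [coronal], [anterior], [distributed], [strident], [dorsal], [high], [back].
The target acquires /t/'s values for everything under Place — [−labial], [+coronal], [+anterior], [−distributed], [−strident], [−dorsal] — while keeping its own [nasal], [continuant], [voice], ….
The resulting bundle matches /d/ in the inventory; substituting it for /g/ gives [utdu].

[utdu]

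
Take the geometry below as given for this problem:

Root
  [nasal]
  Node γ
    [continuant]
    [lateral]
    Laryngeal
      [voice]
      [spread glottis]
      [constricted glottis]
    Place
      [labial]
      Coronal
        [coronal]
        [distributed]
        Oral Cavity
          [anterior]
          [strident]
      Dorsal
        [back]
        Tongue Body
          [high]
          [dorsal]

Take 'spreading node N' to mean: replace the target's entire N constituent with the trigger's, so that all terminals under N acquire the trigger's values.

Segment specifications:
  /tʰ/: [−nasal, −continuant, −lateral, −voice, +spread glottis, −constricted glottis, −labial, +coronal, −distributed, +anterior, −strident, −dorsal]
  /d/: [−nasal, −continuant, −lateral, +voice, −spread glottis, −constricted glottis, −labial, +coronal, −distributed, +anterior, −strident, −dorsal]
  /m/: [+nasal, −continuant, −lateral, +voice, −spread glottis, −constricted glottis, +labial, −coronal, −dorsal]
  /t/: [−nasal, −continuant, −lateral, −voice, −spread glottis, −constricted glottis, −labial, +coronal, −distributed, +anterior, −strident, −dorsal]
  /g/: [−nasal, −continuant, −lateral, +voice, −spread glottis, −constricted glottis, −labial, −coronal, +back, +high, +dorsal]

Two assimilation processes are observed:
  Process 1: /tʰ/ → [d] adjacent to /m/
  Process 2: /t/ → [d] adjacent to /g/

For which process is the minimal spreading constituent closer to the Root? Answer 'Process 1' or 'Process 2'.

Process 1

Process 1 alters [voice], [spread glottis]; the lowest common ancestor is Laryngeal (depth 2 from Root).
In Process 2, [voice] changes, so the minimal spreading node is [voice] at depth 3.
Laryngeal (depth 2) sits above [voice] (depth 3), making Process 1 the one with the higher spreading node.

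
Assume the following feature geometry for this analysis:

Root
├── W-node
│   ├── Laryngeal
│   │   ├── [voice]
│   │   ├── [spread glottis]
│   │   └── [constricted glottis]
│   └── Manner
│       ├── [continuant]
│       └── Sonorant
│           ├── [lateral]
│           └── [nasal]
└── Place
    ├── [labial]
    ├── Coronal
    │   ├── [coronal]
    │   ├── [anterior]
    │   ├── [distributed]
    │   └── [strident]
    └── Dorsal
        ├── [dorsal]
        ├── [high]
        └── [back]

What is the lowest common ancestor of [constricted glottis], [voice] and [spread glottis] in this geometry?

[constricted glottis] is immediately dominated by Laryngeal.
[voice] is immediately dominated by Laryngeal.
[spread glottis] is immediately dominated by Laryngeal.
The lowest node appearing on every path is Laryngeal; each proper daughter of Laryngeal fails to dominate at least one of the listed features.

Laryngeal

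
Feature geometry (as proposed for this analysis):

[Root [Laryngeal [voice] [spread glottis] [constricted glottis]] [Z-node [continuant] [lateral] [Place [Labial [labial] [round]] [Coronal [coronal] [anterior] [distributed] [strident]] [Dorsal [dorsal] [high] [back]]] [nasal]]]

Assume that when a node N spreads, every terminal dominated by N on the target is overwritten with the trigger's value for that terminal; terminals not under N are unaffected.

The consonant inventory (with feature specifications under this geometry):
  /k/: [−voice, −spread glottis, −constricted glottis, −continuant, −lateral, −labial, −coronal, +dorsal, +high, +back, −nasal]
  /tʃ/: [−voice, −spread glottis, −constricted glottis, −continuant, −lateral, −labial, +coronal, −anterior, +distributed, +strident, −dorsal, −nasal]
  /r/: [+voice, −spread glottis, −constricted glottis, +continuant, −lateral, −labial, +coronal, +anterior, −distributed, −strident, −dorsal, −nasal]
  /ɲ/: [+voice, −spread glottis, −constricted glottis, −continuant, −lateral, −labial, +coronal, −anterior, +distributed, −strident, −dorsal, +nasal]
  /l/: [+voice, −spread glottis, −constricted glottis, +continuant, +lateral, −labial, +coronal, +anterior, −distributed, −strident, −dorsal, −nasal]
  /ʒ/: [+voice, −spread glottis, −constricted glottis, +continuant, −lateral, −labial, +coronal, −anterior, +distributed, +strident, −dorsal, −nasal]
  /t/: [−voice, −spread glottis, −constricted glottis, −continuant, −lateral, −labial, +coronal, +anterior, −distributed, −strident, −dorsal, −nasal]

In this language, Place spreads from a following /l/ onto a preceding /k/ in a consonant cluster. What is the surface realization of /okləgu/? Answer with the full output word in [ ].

Terminals under Place in this geometry: [labial], [round], [coronal], [anterior], [distributed], [strident], [dorsal], [high], [back].
After delinking /k/'s Place and linking /l/'s, the affected terminals become [−labial], [+coronal], [+anterior], [−distributed], [−strident], [−dorsal]; [voice], [spread glottis], [constricted glottis], … (outside Place) are retained from /k/.
The resulting bundle matches /t/ in the inventory; substituting it for /k/ gives [otləgu].

[otləgu]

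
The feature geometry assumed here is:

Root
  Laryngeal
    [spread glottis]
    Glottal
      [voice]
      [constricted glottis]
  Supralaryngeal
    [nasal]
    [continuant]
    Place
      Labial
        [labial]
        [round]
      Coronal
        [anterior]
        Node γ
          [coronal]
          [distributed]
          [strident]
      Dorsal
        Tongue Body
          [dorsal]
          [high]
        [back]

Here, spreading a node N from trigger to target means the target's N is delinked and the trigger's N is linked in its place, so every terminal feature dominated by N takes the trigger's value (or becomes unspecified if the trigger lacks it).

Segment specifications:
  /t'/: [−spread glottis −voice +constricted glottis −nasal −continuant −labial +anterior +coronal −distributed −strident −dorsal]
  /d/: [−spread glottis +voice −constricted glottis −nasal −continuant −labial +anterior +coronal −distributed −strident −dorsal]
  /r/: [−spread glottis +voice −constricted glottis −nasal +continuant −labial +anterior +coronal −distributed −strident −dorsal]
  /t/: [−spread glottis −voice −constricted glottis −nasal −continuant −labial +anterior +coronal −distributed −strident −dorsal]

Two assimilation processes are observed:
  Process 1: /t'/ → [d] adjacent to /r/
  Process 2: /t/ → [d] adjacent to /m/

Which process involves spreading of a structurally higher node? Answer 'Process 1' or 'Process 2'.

Process 1: the features that change are [voice], [constricted glottis]; the minimal node is Glottal (depth 2).
Process 2 alters [voice]; the lowest dominating node is [voice] (depth 3 from Root).
Glottal (depth 2) sits above [voice] (depth 3), making Process 1 the one with the higher spreading node.

Process 1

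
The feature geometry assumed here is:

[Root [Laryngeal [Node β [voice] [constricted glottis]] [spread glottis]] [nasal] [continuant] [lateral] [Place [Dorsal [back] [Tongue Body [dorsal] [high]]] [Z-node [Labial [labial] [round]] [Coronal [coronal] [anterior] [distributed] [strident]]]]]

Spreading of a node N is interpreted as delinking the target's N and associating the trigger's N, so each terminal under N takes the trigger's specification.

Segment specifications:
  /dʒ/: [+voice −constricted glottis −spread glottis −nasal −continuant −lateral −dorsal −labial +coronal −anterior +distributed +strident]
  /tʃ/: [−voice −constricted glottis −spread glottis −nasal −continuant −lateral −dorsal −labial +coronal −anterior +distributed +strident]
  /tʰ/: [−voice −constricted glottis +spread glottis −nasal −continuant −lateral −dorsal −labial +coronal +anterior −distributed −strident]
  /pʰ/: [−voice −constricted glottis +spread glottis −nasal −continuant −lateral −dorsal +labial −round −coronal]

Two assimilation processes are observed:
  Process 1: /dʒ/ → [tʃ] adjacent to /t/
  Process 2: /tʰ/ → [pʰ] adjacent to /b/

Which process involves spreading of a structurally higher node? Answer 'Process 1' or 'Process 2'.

In Process 1, [voice] changes, so the minimal spreading node is [voice] at depth 3.
Process 2 alters [labial], [round], [coronal], [anterior], [distributed], [strident]; the lowest common ancestor is Z-node (depth 2 from Root).
Z-node is closer to Root than [voice], so Process 2 spreads the higher node.

Process 2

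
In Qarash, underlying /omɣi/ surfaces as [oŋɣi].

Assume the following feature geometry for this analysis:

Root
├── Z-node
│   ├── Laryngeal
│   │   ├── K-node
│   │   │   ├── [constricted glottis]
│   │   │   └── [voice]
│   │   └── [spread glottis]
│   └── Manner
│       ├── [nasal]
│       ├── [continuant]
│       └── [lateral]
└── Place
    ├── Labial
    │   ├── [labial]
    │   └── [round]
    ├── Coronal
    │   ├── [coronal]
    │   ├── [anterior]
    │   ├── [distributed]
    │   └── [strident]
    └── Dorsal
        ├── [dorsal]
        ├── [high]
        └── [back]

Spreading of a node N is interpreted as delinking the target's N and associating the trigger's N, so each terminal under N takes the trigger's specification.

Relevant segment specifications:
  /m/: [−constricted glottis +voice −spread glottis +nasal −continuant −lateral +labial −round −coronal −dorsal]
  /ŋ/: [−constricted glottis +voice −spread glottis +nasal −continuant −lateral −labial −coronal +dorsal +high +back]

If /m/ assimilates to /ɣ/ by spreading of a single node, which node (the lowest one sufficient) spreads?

Place

Comparing /m/ with its surface form [ŋ], the features that change are [labial], [round], [dorsal], [high], [back].
Tracing each changed feature up the tree, the paths first meet at Place; any lower node misses at least one of them.
Spreading Place from /ɣ/ overwrites each of those terminals with /ɣ/'s values, yielding exactly [ŋ].
[nasal], [continuant] — on which /ɣ/ differs from /m/ — are unchanged, so Root cannot have spread; the constituent is no larger than Place.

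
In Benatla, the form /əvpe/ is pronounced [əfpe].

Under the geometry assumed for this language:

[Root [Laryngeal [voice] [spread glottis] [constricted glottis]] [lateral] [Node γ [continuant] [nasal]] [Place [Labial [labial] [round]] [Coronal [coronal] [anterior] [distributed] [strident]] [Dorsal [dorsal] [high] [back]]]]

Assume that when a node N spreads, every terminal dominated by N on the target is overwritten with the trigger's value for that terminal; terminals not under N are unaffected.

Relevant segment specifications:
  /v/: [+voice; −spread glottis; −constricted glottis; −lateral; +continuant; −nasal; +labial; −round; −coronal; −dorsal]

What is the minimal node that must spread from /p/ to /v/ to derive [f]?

[voice]

The alternation /v/ → [f] changes [voice] and nothing else.
Only a single terminal changes, and /p/ supplies the new value, so [voice] itself is the minimal spreading constituent.
[continuant] stays as in /v/ although /p/ differs there, so no node dominating it spread; among the remaining candidates [voice] is the lowest that derives the output.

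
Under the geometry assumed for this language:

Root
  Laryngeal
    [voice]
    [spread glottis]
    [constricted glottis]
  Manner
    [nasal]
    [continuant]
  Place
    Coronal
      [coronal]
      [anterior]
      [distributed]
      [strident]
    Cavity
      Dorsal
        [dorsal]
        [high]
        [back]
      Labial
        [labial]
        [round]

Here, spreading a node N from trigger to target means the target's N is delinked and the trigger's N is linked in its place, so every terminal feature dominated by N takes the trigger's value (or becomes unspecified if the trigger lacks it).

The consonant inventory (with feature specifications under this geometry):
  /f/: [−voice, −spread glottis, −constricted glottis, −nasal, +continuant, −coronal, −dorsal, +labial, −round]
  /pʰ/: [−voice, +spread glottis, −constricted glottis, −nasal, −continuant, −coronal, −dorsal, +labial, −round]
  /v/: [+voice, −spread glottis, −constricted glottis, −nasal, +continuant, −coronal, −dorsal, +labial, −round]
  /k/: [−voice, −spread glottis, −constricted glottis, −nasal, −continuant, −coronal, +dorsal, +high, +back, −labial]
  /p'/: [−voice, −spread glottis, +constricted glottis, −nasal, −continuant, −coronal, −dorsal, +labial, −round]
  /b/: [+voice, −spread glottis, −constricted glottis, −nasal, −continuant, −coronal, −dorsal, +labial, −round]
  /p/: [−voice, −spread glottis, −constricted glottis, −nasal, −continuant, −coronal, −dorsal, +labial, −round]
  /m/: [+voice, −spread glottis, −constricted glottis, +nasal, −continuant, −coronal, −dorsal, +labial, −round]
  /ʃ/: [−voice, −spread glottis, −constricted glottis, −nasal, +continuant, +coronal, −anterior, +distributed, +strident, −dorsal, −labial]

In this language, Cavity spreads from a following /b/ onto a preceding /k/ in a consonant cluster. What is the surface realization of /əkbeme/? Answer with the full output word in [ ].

[əpbeme]

Terminals under Cavity in this geometry: [dorsal], [high], [back], [labial], [round].
After delinking /k/'s Cavity and linking /b/'s, the affected terminals become [−dorsal], [+labial], [−round]; [voice], [spread glottis], [constricted glottis], … (outside Cavity) are retained from /k/.
This feature bundle is that of [p], so /əkbeme/ surfaces as [əpbeme].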